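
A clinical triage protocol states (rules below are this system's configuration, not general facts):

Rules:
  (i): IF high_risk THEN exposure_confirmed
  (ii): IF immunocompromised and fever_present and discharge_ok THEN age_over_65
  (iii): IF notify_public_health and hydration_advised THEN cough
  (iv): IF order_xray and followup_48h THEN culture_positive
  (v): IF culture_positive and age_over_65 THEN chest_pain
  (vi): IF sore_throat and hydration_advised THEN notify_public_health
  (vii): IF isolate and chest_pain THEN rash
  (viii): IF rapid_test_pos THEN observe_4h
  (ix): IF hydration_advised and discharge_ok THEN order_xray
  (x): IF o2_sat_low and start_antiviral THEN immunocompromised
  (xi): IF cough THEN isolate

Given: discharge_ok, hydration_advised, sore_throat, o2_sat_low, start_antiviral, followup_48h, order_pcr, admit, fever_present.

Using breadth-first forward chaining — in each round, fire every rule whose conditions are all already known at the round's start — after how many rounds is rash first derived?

Round 1: (vi) [IF sore_throat and hydration_advised THEN notify_public_health]; (ix) [IF hydration_advised and discharge_ok THEN order_xray]; (x) [IF o2_sat_low and start_antiviral THEN immunocompromised]. New: notify_public_health, order_xray, immunocompromised.
Round 2: (ii) [IF immunocompromised and fever_present and discharge_ok THEN age_over_65]; (iii) [IF notify_public_health and hydration_advised THEN cough]; (iv) [IF order_xray and followup_48h THEN culture_positive]. New: age_over_65, cough, culture_positive.
Round 3: (v) [IF culture_positive and age_over_65 THEN chest_pain]; (xi) [IF cough THEN isolate]. New: chest_pain, isolate.
Round 4: (vii) [IF isolate and chest_pain THEN rash]. New: rash.
rash first appears in round 4.

4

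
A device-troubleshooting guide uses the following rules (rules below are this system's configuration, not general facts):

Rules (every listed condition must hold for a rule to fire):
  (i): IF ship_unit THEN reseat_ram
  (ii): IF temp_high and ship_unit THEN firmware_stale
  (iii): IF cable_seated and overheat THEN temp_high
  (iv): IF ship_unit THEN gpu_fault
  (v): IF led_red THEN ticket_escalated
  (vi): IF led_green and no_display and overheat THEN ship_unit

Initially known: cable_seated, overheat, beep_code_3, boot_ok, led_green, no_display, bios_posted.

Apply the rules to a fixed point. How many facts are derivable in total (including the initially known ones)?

Round 1 — (iii), (vi), derive temp_high, ship_unit.
Round 2 — (i), (ii), (iv), derive reseat_ram, firmware_stale, gpu_fault.
Closure: {beep_code_3, bios_posted, boot_ok, cable_seated, firmware_stale, gpu_fault, led_green, no_display, overheat, reseat_ram, ship_unit, temp_high} — 12 facts.

12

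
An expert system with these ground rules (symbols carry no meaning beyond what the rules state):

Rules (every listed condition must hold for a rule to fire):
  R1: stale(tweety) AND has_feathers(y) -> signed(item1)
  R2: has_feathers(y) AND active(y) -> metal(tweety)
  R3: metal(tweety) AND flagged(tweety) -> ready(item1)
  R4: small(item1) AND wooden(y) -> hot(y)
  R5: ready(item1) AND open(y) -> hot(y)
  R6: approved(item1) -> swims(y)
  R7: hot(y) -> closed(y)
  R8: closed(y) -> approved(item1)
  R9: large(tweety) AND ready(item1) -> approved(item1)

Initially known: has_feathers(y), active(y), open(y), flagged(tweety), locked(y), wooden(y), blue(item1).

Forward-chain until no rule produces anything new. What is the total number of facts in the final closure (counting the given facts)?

Round 1 — R2, derive metal(tweety).
Round 2 — R3, derive ready(item1).
Round 3 — R5, derive hot(y).
Round 4 — R7, derive closed(y).
Round 5 — R8, derive approved(item1).
Round 6 — R6, derive swims(y).
Closure: {active(y), approved(item1), blue(item1), closed(y), flagged(tweety), has_feathers(y), hot(y), locked(y), metal(tweety), open(y), ready(item1), swims(y), wooden(y)} — 13 facts.

13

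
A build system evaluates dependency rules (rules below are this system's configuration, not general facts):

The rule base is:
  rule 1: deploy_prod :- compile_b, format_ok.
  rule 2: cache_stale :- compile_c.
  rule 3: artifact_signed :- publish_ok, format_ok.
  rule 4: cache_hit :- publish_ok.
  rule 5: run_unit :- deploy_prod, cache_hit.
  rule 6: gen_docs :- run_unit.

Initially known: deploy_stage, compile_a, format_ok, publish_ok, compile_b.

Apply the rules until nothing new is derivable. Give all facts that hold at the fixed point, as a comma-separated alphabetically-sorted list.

[1] rule 1 [deploy_prod :- compile_b, format_ok.]; rule 3 [artifact_signed :- publish_ok, format_ok.]; rule 4 [cache_hit :- publish_ok.]. ⇒ new: deploy_prod, artifact_signed, cache_hit.
[2] rule 5 [run_unit :- deploy_prod, cache_hit.]. ⇒ new: run_unit.
[3] rule 6 [gen_docs :- run_unit.]. ⇒ new: gen_docs.

artifact_signed, cache_hit, compile_a, compile_b, deploy_prod, deploy_stage, format_ok, gen_docs, publish_ok, run_unit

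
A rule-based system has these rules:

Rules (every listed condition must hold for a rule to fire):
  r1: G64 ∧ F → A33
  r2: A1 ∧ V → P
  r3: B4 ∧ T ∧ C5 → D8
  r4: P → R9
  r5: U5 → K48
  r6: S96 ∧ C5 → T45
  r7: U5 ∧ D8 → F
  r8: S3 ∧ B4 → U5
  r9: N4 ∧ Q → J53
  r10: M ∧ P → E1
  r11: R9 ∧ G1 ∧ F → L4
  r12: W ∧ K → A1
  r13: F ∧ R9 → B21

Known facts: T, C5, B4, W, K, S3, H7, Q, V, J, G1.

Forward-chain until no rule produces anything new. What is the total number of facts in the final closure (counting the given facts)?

Round 1 fires r3, r8, r12, giving D8, U5, A1.
Round 2 fires r2, r5, r7, giving P, K48, F.
Round 3 fires r4, giving R9.
Round 4 fires r11, r13, giving L4, B21.
Closure: {A1, B21, B4, C5, D8, F, G1, H7, J, K, K48, L4, P, Q, R9, S3, T, U5, V, W} — 20 facts.

20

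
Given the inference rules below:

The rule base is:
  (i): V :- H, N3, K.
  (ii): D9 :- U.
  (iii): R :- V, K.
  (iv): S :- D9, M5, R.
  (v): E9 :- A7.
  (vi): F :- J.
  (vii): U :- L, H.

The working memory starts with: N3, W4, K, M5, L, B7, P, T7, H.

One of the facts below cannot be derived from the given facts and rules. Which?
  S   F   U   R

F

Round 1: (i) [V :- H, N3, K.]; (vii) [U :- L, H.]. New: V, U.
Round 2: (ii) [D9 :- U.]; (iii) [R :- V, K.]. New: D9, R.
Round 3: (iv) [S :- D9, M5, R.]. New: S.
Derived: U (round 1), S (round 3), R (round 2). F never appears in any round.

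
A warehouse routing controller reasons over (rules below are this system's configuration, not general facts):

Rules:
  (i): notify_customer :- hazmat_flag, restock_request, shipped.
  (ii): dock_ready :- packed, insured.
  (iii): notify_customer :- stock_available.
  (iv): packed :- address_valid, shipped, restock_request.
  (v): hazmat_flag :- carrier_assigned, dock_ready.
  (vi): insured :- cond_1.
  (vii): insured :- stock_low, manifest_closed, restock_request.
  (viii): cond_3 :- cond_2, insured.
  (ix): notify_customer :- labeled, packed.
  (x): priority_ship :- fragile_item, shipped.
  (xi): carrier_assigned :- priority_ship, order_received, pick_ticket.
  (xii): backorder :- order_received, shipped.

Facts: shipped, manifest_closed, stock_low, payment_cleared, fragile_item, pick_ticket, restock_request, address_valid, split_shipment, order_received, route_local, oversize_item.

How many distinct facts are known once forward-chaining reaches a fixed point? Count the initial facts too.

Round 1: (iv) [packed :- address_valid, shipped, restock_request.]; (vii) [insured :- stock_low, manifest_closed, restock_request.]; (x) [priority_ship :- fragile_item, shipped.]; (xii) [backorder :- order_received, shipped.]. New: packed, insured, priority_ship, backorder.
Round 2: (ii) [dock_ready :- packed, insured.]; (xi) [carrier_assigned :- priority_ship, order_received, pick_ticket.]. New: dock_ready, carrier_assigned.
Round 3: (v) [hazmat_flag :- carrier_assigned, dock_ready.]. New: hazmat_flag.
Round 4: (i) [notify_customer :- hazmat_flag, restock_request, shipped.]. New: notify_customer.
Closure: {address_valid, backorder, carrier_assigned, dock_ready, fragile_item, hazmat_flag, insured, manifest_closed, notify_customer, order_received, oversize_item, packed, payment_cleared, pick_ticket, priority_ship, restock_request, route_local, shipped, split_shipment, stock_low} — 20 facts.

20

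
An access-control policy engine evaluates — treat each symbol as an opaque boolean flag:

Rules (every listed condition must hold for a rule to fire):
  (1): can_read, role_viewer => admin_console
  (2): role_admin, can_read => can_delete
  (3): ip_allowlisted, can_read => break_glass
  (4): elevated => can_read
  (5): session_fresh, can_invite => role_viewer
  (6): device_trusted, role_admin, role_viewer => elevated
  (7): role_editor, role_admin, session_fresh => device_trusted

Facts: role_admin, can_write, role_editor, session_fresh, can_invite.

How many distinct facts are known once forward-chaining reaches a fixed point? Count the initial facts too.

11

Round 1 fires (5), (7), giving role_viewer, device_trusted.
Round 2 fires (6), giving elevated.
Round 3 fires (4), giving can_read.
Round 4 fires (1), (2), giving admin_console, can_delete.
Closure: {admin_console, can_delete, can_invite, can_read, can_write, device_trusted, elevated, role_admin, role_editor, role_viewer, session_fresh} — 11 facts.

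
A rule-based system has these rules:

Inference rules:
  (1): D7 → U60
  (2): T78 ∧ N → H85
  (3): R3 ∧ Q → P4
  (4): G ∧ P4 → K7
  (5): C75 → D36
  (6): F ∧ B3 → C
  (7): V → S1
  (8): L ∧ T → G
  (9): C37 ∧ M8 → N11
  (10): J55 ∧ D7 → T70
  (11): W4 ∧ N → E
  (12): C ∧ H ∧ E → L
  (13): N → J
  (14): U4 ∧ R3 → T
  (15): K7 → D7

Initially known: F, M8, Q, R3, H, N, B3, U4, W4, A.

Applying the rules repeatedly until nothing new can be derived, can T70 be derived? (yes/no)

no

[1] (3) [R3 ∧ Q → P4]; (6) [F ∧ B3 → C]; (11) [W4 ∧ N → E]; (13) [N → J]; (14) [U4 ∧ R3 → T]. ⇒ new: P4, C, E, J, T.
[2] (12) [C ∧ H ∧ E → L]. ⇒ new: L.
[3] (8) [L ∧ T → G]. ⇒ new: G.
[4] (4) [G ∧ P4 → K7]. ⇒ new: K7.
[5] (15) [K7 → D7]. ⇒ new: D7.
[6] (1) [D7 → U60]. ⇒ new: U60.
Fixed point reached. T70 is concluded only by (10); (10) needs J55 (never derived).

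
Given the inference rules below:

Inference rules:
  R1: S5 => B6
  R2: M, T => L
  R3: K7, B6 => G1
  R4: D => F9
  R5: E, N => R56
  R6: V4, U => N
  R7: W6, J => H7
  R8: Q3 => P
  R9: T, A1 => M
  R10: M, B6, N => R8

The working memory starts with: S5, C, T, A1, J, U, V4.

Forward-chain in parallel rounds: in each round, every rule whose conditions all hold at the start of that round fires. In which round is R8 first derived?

Round 1 fires R1, R6, R9, giving B6, N, M.
Round 2 fires R2, R10, giving L, R8.
R8 first appears in round 2.

2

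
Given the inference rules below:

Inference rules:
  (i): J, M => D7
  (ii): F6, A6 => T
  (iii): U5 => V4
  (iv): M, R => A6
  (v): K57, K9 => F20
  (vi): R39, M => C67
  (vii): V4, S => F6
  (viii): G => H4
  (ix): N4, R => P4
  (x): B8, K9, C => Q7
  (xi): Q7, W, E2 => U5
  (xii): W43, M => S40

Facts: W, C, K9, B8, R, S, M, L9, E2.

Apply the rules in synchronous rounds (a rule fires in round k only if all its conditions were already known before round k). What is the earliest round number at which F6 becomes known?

Round 1: (iv) [M, R => A6]; (x) [B8, K9, C => Q7]. New: A6, Q7.
Round 2: (xi) [Q7, W, E2 => U5]. New: U5.
Round 3: (iii) [U5 => V4]. New: V4.
Round 4: (vii) [V4, S => F6]. New: F6.
F6 first appears in round 4.

4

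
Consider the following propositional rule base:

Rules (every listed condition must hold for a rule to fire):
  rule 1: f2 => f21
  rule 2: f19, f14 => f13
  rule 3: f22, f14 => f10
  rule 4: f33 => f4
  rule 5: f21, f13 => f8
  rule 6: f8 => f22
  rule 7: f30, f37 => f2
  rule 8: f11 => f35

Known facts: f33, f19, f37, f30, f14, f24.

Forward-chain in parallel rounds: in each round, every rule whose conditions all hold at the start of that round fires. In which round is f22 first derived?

4

Round 1 fires rule 2, rule 4, rule 7, giving f13, f4, f2.
Round 2 fires rule 1, giving f21.
Round 3 fires rule 5, giving f8.
Round 4 fires rule 6, giving f22.
f22 first appears in round 4.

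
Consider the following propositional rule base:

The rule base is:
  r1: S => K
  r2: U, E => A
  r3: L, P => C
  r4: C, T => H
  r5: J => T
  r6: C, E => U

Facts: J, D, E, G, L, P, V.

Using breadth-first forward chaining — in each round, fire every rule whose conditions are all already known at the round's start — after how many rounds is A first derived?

3

Round 1: r3 [L, P => C]; r5 [J => T]. Adds C, T.
Round 2: r4 [C, T => H]; r6 [C, E => U]. Adds H, U.
Round 3: r2 [U, E => A]. Adds A.
A first appears in round 3.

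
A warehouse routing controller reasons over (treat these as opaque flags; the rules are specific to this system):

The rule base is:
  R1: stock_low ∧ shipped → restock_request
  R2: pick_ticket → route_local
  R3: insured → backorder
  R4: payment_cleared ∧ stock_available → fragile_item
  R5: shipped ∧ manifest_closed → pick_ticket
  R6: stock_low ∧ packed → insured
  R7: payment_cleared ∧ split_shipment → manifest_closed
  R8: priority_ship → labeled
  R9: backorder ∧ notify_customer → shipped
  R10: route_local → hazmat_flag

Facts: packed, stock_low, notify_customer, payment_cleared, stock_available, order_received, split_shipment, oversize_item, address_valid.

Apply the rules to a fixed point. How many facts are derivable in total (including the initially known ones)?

Round 1: R4 [payment_cleared ∧ stock_available → fragile_item]; R6 [stock_low ∧ packed → insured]; R7 [payment_cleared ∧ split_shipment → manifest_closed]. Adds fragile_item, insured, manifest_closed.
Round 2: R3 [insured → backorder]. Adds backorder.
Round 3: R9 [backorder ∧ notify_customer → shipped]. Adds shipped.
Round 4: R1 [stock_low ∧ shipped → restock_request]; R5 [shipped ∧ manifest_closed → pick_ticket]. Adds restock_request, pick_ticket.
Round 5: R2 [pick_ticket → route_local]. Adds route_local.
Round 6: R10 [route_local → hazmat_flag]. Adds hazmat_flag.
Closure: {address_valid, backorder, fragile_item, hazmat_flag, insured, manifest_closed, notify_customer, order_received, oversize_item, packed, payment_cleared, pick_ticket, restock_request, route_local, shipped, split_shipment, stock_available, stock_low} — 18 facts.

18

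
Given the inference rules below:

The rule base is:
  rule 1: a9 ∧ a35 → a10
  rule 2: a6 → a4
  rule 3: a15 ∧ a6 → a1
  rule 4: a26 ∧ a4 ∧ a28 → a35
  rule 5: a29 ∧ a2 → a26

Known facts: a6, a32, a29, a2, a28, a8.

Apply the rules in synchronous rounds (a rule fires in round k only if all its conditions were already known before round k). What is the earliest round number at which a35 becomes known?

2

[1] rule 2 [a6 → a4]; rule 5 [a29 ∧ a2 → a26]. ⇒ new: a4, a26.
[2] rule 4 [a26 ∧ a4 ∧ a28 → a35]. ⇒ new: a35.
a35 first appears in round 2.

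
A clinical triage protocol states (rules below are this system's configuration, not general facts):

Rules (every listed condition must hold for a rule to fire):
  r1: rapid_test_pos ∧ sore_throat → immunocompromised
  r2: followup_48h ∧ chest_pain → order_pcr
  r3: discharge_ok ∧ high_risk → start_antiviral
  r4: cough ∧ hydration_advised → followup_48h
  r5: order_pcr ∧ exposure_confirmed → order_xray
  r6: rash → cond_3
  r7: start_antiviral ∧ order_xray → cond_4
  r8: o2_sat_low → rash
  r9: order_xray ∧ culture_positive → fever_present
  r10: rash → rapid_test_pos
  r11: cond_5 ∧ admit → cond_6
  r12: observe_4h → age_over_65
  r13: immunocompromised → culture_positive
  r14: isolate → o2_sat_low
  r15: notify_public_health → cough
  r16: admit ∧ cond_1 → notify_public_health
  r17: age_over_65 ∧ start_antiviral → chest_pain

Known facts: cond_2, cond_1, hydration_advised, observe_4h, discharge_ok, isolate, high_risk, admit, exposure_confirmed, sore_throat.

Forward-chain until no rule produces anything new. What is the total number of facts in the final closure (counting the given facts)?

[1] r3 [discharge_ok ∧ high_risk → start_antiviral]; r12 [observe_4h → age_over_65]; r14 [isolate → o2_sat_low]; r16 [admit ∧ cond_1 → notify_public_health]. ⇒ new: start_antiviral, age_over_65, o2_sat_low, notify_public_health.
[2] r8 [o2_sat_low → rash]; r15 [notify_public_health → cough]; r17 [age_over_65 ∧ start_antiviral → chest_pain]. ⇒ new: rash, cough, chest_pain.
[3] r4 [cough ∧ hydration_advised → followup_48h]; r6 [rash → cond_3]; r10 [rash → rapid_test_pos]. ⇒ new: followup_48h, cond_3, rapid_test_pos.
[4] r1 [rapid_test_pos ∧ sore_throat → immunocompromised]; r2 [followup_48h ∧ chest_pain → order_pcr]. ⇒ new: immunocompromised, order_pcr.
[5] r5 [order_pcr ∧ exposure_confirmed → order_xray]; r13 [immunocompromised → culture_positive]. ⇒ new: order_xray, culture_positive.
[6] r7 [start_antiviral ∧ order_xray → cond_4]; r9 [order_xray ∧ culture_positive → fever_present]. ⇒ new: cond_4, fever_present.
Closure: {admit, age_over_65, chest_pain, cond_1, cond_2, cond_3, cond_4, cough, culture_positive, discharge_ok, exposure_confirmed, fever_present, followup_48h, high_risk, hydration_advised, immunocompromised, isolate, notify_public_health, o2_sat_low, observe_4h, order_pcr, order_xray, rapid_test_pos, rash, sore_throat, start_antiviral} — 26 facts.

26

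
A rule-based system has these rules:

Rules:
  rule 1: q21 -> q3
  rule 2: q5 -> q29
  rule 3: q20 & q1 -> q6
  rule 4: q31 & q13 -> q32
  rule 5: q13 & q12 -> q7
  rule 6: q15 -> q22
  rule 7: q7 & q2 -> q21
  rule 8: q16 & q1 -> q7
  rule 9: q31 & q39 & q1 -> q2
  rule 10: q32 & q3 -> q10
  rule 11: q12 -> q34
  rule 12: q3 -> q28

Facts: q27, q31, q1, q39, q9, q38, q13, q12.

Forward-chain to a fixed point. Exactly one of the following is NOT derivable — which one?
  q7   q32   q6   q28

q6

Round 1: rule 4 [q31 & q13 -> q32]; rule 5 [q13 & q12 -> q7]; rule 9 [q31 & q39 & q1 -> q2]; rule 11 [q12 -> q34]. New: q32, q7, q2, q34.
Round 2: rule 7 [q7 & q2 -> q21]. New: q21.
Round 3: rule 1 [q21 -> q3]. New: q3.
Round 4: rule 10 [q32 & q3 -> q10]; rule 12 [q3 -> q28]. New: q10, q28.
Derived: q32 (round 1), q28 (round 4), q7 (round 1). q6 never appears in any round.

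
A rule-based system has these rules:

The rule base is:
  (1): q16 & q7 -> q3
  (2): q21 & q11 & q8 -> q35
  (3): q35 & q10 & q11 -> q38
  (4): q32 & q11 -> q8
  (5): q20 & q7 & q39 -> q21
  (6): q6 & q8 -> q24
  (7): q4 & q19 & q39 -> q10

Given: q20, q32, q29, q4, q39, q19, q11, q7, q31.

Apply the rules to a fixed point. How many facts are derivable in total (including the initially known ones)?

14

Round 1: (4) [q32 & q11 -> q8]; (5) [q20 & q7 & q39 -> q21]; (7) [q4 & q19 & q39 -> q10]. New: q8, q21, q10.
Round 2: (2) [q21 & q11 & q8 -> q35]. New: q35.
Round 3: (3) [q35 & q10 & q11 -> q38]. New: q38.
Closure: {q10, q11, q19, q20, q21, q29, q31, q32, q35, q38, q39, q4, q7, q8} — 14 facts.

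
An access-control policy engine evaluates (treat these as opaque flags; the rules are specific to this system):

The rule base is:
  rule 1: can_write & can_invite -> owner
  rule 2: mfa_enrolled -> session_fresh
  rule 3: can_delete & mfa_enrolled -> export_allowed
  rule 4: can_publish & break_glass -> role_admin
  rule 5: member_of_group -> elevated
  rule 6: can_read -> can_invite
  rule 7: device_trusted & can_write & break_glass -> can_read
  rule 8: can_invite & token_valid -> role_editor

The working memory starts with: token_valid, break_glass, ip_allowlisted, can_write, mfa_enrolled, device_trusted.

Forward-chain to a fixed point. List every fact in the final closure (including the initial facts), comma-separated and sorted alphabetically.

Round 1: rule 2 [mfa_enrolled -> session_fresh]; rule 7 [device_trusted & can_write & break_glass -> can_read]. Adds session_fresh, can_read.
Round 2: rule 6 [can_read -> can_invite]. Adds can_invite.
Round 3: rule 1 [can_write & can_invite -> owner]; rule 8 [can_invite & token_valid -> role_editor]. Adds owner, role_editor.

break_glass, can_invite, can_read, can_write, device_trusted, ip_allowlisted, mfa_enrolled, owner, role_editor, session_fresh, token_valid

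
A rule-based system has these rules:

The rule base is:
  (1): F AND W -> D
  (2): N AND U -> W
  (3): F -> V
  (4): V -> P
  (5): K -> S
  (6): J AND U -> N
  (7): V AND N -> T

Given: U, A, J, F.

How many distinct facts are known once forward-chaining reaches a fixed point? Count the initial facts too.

10

Round 1 — (3), (6), derive V, N.
Round 2 — (2), (4), (7), derive W, P, T.
Round 3 — (1), derive D.
Closure: {A, D, F, J, N, P, T, U, V, W} — 10 facts.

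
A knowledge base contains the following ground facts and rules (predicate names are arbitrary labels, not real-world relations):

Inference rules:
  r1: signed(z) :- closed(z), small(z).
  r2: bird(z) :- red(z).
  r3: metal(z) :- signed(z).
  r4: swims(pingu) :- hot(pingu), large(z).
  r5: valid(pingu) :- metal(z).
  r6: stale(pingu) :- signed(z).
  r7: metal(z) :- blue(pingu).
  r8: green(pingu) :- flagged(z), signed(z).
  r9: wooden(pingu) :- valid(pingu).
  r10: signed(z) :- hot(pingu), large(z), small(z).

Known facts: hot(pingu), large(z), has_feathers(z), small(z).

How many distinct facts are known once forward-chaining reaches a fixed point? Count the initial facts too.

Round 1: r4 [swims(pingu) :- hot(pingu), large(z).]; r10 [signed(z) :- hot(pingu), large(z), small(z).]. Adds swims(pingu), signed(z).
Round 2: r3 [metal(z) :- signed(z).]; r6 [stale(pingu) :- signed(z).]. Adds metal(z), stale(pingu).
Round 3: r5 [valid(pingu) :- metal(z).]. Adds valid(pingu).
Round 4: r9 [wooden(pingu) :- valid(pingu).]. Adds wooden(pingu).
Closure: {has_feathers(z), hot(pingu), large(z), metal(z), signed(z), small(z), stale(pingu), swims(pingu), valid(pingu), wooden(pingu)} — 10 facts.

10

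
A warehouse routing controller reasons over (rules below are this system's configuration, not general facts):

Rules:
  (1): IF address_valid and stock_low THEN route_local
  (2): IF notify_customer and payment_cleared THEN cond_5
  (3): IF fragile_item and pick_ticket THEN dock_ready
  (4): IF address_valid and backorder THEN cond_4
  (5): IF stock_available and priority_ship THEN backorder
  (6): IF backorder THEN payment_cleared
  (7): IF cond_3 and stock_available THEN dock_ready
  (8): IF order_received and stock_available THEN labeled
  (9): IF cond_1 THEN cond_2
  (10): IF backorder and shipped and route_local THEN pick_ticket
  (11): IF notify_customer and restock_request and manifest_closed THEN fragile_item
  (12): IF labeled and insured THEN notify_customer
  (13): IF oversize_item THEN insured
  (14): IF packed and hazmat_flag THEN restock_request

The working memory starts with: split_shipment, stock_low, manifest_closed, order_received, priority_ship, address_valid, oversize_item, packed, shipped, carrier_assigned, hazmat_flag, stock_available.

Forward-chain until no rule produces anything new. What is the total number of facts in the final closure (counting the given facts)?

24

Round 1 — (1), (5), (8), (13), (14), derive route_local, backorder, labeled, insured, restock_request.
Round 2 — (4), (6), (10), (12), derive cond_4, payment_cleared, pick_ticket, notify_customer.
Round 3 — (2), (11), derive cond_5, fragile_item.
Round 4 — (3), derive dock_ready.
Closure: {address_valid, backorder, carrier_assigned, cond_4, cond_5, dock_ready, fragile_item, hazmat_flag, insured, labeled, manifest_closed, notify_customer, order_received, oversize_item, packed, payment_cleared, pick_ticket, priority_ship, restock_request, route_local, shipped, split_shipment, stock_available, stock_low} — 24 facts.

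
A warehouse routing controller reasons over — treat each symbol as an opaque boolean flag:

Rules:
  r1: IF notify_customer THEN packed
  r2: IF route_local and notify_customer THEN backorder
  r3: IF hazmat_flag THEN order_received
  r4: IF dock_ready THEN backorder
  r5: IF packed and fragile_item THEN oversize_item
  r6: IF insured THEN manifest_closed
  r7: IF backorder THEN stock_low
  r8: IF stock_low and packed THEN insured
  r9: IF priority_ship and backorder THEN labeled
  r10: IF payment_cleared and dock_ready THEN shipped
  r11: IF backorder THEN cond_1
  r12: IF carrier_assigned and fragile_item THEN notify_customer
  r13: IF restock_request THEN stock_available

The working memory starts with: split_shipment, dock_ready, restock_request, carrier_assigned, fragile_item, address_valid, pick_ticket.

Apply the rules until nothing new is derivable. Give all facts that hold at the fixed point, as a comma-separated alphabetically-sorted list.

[1] r4 [IF dock_ready THEN backorder]; r12 [IF carrier_assigned and fragile_item THEN notify_customer]; r13 [IF restock_request THEN stock_available]. ⇒ new: backorder, notify_customer, stock_available.
[2] r1 [IF notify_customer THEN packed]; r7 [IF backorder THEN stock_low]; r11 [IF backorder THEN cond_1]. ⇒ new: packed, stock_low, cond_1.
[3] r5 [IF packed and fragile_item THEN oversize_item]; r8 [IF stock_low and packed THEN insured]. ⇒ new: oversize_item, insured.
[4] r6 [IF insured THEN manifest_closed]. ⇒ new: manifest_closed.

address_valid, backorder, carrier_assigned, cond_1, dock_ready, fragile_item, insured, manifest_closed, notify_customer, oversize_item, packed, pick_ticket, restock_request, split_shipment, stock_available, stock_low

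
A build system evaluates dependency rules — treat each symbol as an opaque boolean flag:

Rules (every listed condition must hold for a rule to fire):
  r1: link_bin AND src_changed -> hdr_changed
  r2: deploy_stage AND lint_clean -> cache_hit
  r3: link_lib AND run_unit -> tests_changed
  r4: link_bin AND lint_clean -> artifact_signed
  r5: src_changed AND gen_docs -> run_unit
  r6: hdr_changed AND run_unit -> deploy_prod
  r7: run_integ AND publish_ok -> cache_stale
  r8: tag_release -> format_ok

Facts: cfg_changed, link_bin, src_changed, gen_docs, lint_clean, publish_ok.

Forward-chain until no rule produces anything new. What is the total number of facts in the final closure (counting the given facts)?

Round 1: r1 [link_bin AND src_changed -> hdr_changed]; r4 [link_bin AND lint_clean -> artifact_signed]; r5 [src_changed AND gen_docs -> run_unit]. Adds hdr_changed, artifact_signed, run_unit.
Round 2: r6 [hdr_changed AND run_unit -> deploy_prod]. Adds deploy_prod.
Closure: {artifact_signed, cfg_changed, deploy_prod, gen_docs, hdr_changed, link_bin, lint_clean, publish_ok, run_unit, src_changed} — 10 facts.

10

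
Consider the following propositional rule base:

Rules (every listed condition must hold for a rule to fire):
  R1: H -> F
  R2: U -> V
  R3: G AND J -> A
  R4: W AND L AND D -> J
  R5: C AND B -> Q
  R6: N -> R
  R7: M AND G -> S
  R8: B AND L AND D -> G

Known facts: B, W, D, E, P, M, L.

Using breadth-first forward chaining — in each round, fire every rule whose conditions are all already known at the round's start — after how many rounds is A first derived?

Round 1 fires R4, R8, giving J, G.
Round 2 fires R3, R7, giving A, S.
A first appears in round 2.

2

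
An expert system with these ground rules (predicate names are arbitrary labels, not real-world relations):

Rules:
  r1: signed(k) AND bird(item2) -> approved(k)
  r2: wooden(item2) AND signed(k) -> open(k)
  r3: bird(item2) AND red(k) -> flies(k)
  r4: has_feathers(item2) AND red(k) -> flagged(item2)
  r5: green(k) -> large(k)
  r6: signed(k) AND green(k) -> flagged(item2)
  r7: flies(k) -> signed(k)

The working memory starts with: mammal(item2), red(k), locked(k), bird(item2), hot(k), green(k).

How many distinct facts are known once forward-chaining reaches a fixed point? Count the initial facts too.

11

[1] r3 [bird(item2) AND red(k) -> flies(k)]; r5 [green(k) -> large(k)]. ⇒ new: flies(k), large(k).
[2] r7 [flies(k) -> signed(k)]. ⇒ new: signed(k).
[3] r1 [signed(k) AND bird(item2) -> approved(k)]; r6 [signed(k) AND green(k) -> flagged(item2)]. ⇒ new: approved(k), flagged(item2).
Closure: {approved(k), bird(item2), flagged(item2), flies(k), green(k), hot(k), large(k), locked(k), mammal(item2), red(k), signed(k)} — 11 facts.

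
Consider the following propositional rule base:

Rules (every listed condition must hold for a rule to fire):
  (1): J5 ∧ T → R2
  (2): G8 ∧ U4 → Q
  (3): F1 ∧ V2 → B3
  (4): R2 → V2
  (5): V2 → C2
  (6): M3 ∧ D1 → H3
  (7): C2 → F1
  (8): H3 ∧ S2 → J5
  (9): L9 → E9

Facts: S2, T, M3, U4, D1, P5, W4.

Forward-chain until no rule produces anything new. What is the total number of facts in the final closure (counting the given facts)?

Round 1 — (6), derive H3.
Round 2 — (8), derive J5.
Round 3 — (1), derive R2.
Round 4 — (4), derive V2.
Round 5 — (5), derive C2.
Round 6 — (7), derive F1.
Round 7 — (3), derive B3.
Closure: {B3, C2, D1, F1, H3, J5, M3, P5, R2, S2, T, U4, V2, W4} — 14 facts.

14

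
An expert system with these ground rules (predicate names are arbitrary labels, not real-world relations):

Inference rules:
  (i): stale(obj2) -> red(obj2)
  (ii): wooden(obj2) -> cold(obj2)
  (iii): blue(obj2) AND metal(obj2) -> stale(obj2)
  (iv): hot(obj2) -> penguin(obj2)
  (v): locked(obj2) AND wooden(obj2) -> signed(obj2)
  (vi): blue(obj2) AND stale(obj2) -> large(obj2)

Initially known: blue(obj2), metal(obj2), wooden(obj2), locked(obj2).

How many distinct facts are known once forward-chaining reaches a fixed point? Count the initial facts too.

9

Round 1 fires (ii), (iii), (v), giving cold(obj2), stale(obj2), signed(obj2).
Round 2 fires (i), (vi), giving red(obj2), large(obj2).
Closure: {blue(obj2), cold(obj2), large(obj2), locked(obj2), metal(obj2), red(obj2), signed(obj2), stale(obj2), wooden(obj2)} — 9 facts.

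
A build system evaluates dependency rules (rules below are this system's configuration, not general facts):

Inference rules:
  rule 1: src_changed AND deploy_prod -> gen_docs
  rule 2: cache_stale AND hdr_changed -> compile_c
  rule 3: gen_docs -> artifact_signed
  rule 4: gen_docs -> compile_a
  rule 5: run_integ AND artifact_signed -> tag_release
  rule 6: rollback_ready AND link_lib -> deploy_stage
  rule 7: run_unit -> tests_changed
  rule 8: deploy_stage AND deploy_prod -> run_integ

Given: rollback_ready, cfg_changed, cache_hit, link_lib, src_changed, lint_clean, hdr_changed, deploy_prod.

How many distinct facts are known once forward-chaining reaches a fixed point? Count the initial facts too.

14

Round 1: rule 1 [src_changed AND deploy_prod -> gen_docs]; rule 6 [rollback_ready AND link_lib -> deploy_stage]. New: gen_docs, deploy_stage.
Round 2: rule 3 [gen_docs -> artifact_signed]; rule 4 [gen_docs -> compile_a]; rule 8 [deploy_stage AND deploy_prod -> run_integ]. New: artifact_signed, compile_a, run_integ.
Round 3: rule 5 [run_integ AND artifact_signed -> tag_release]. New: tag_release.
Closure: {artifact_signed, cache_hit, cfg_changed, compile_a, deploy_prod, deploy_stage, gen_docs, hdr_changed, link_lib, lint_clean, rollback_ready, run_integ, src_changed, tag_release} — 14 facts.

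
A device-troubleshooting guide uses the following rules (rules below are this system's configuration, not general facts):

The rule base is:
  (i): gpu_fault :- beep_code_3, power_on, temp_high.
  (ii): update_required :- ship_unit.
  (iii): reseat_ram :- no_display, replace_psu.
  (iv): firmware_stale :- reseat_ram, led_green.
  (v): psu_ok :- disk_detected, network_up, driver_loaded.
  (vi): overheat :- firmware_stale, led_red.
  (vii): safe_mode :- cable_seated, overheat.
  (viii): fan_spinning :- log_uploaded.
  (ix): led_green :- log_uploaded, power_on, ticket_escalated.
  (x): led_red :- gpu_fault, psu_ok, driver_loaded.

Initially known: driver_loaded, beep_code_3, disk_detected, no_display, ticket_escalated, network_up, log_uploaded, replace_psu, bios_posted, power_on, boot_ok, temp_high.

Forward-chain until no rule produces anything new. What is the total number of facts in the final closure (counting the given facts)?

20

Round 1 — (i), (iii), (v), (viii), (ix), derive gpu_fault, reseat_ram, psu_ok, fan_spinning, led_green.
Round 2 — (iv), (x), derive firmware_stale, led_red.
Round 3 — (vi), derive overheat.
Closure: {beep_code_3, bios_posted, boot_ok, disk_detected, driver_loaded, fan_spinning, firmware_stale, gpu_fault, led_green, led_red, log_uploaded, network_up, no_display, overheat, power_on, psu_ok, replace_psu, reseat_ram, temp_high, ticket_escalated} — 20 facts.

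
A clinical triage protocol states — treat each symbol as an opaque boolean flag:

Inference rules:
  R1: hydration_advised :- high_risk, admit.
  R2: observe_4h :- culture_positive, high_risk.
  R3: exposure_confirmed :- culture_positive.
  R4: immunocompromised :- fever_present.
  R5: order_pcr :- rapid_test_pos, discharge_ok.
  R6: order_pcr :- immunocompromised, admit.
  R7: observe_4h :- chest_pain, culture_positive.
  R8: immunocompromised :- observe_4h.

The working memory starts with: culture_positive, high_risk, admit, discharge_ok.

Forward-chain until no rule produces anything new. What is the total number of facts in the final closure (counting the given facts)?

[1] R1 [hydration_advised :- high_risk, admit.]; R2 [observe_4h :- culture_positive, high_risk.]; R3 [exposure_confirmed :- culture_positive.]. ⇒ new: hydration_advised, observe_4h, exposure_confirmed.
[2] R8 [immunocompromised :- observe_4h.]. ⇒ new: immunocompromised.
[3] R6 [order_pcr :- immunocompromised, admit.]. ⇒ new: order_pcr.
Closure: {admit, culture_positive, discharge_ok, exposure_confirmed, high_risk, hydration_advised, immunocompromised, observe_4h, order_pcr} — 9 facts.

9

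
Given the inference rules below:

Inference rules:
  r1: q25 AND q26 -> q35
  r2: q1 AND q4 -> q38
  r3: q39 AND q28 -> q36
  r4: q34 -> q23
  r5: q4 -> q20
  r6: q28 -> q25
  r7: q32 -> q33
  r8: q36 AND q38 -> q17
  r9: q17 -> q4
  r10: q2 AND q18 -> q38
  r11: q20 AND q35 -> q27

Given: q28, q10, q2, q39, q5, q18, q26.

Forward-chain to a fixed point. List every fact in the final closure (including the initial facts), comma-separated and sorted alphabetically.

q10, q17, q18, q2, q20, q25, q26, q27, q28, q35, q36, q38, q39, q4, q5

Round 1: r3 [q39 AND q28 -> q36]; r6 [q28 -> q25]; r10 [q2 AND q18 -> q38]. New: q36, q25, q38.
Round 2: r1 [q25 AND q26 -> q35]; r8 [q36 AND q38 -> q17]. New: q35, q17.
Round 3: r9 [q17 -> q4]. New: q4.
Round 4: r5 [q4 -> q20]. New: q20.
Round 5: r11 [q20 AND q35 -> q27]. New: q27.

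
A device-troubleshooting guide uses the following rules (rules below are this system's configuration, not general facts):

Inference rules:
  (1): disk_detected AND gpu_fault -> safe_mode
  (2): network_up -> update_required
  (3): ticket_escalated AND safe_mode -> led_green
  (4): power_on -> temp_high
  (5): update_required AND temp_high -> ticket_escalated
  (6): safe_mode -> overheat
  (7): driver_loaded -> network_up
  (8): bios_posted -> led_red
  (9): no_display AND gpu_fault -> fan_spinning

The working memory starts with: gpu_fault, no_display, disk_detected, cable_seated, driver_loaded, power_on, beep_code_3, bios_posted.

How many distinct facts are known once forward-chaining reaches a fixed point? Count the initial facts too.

17

Round 1: (1) [disk_detected AND gpu_fault -> safe_mode]; (4) [power_on -> temp_high]; (7) [driver_loaded -> network_up]; (8) [bios_posted -> led_red]; (9) [no_display AND gpu_fault -> fan_spinning]. Adds safe_mode, temp_high, network_up, led_red, fan_spinning.
Round 2: (2) [network_up -> update_required]; (6) [safe_mode -> overheat]. Adds update_required, overheat.
Round 3: (5) [update_required AND temp_high -> ticket_escalated]. Adds ticket_escalated.
Round 4: (3) [ticket_escalated AND safe_mode -> led_green]. Adds led_green.
Closure: {beep_code_3, bios_posted, cable_seated, disk_detected, driver_loaded, fan_spinning, gpu_fault, led_green, led_red, network_up, no_display, overheat, power_on, safe_mode, temp_high, ticket_escalated, update_required} — 17 facts.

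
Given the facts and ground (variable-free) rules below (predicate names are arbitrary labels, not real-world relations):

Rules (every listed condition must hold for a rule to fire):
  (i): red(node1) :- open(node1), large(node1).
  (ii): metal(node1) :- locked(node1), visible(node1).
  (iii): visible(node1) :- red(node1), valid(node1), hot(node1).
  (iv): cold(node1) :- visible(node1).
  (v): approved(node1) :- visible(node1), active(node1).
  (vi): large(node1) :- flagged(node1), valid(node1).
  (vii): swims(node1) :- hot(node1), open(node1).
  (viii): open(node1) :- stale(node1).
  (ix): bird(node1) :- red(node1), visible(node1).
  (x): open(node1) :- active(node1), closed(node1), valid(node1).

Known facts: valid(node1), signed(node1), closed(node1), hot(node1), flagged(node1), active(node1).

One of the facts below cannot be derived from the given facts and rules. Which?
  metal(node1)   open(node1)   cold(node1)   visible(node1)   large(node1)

metal(node1)

Round 1 — (vi), (x), derive large(node1), open(node1).
Round 2 — (i), (vii), derive red(node1), swims(node1).
Round 3 — (iii), derive visible(node1).
Round 4 — (iv), (v), (ix), derive cold(node1), approved(node1), bird(node1).
Derived: visible(node1) (round 3), large(node1) (round 1), cold(node1) (round 4), open(node1) (round 1). metal(node1) never appears in any round.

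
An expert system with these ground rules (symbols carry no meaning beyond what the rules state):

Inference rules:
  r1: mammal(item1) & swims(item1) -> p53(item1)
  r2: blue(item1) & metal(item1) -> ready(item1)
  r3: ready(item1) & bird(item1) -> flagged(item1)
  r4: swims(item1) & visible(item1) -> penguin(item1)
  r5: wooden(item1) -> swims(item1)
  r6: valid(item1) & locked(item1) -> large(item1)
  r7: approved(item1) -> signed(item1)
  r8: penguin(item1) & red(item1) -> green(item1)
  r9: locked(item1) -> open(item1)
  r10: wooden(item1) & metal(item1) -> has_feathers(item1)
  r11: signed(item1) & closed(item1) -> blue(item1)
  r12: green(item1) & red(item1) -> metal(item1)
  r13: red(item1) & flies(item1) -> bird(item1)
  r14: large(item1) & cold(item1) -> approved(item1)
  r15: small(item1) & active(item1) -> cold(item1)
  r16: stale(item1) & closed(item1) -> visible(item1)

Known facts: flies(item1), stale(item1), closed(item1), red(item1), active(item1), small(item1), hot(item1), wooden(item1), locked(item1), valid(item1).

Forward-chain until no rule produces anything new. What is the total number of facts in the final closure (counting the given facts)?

Round 1 fires r5, r6, r9, r13, r15, r16, giving swims(item1), large(item1), open(item1), bird(item1), cold(item1), visible(item1).
Round 2 fires r4, r14, giving penguin(item1), approved(item1).
Round 3 fires r7, r8, giving signed(item1), green(item1).
Round 4 fires r11, r12, giving blue(item1), metal(item1).
Round 5 fires r2, r10, giving ready(item1), has_feathers(item1).
Round 6 fires r3, giving flagged(item1).
Closure: {active(item1), approved(item1), bird(item1), blue(item1), closed(item1), cold(item1), flagged(item1), flies(item1), green(item1), has_feathers(item1), hot(item1), large(item1), locked(item1), metal(item1), open(item1), penguin(item1), ready(item1), red(item1), signed(item1), small(item1), stale(item1), swims(item1), valid(item1), visible(item1), wooden(item1)} — 25 facts.

25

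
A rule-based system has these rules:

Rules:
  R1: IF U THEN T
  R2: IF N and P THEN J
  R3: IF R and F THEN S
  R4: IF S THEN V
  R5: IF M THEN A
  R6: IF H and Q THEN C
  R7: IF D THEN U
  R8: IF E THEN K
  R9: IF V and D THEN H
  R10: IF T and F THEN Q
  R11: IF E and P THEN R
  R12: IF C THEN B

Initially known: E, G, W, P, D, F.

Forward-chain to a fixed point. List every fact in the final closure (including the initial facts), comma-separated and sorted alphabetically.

B, C, D, E, F, G, H, K, P, Q, R, S, T, U, V, W

Round 1 fires R7, R8, R11, giving U, K, R.
Round 2 fires R1, R3, giving T, S.
Round 3 fires R4, R10, giving V, Q.
Round 4 fires R9, giving H.
Round 5 fires R6, giving C.
Round 6 fires R12, giving B.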